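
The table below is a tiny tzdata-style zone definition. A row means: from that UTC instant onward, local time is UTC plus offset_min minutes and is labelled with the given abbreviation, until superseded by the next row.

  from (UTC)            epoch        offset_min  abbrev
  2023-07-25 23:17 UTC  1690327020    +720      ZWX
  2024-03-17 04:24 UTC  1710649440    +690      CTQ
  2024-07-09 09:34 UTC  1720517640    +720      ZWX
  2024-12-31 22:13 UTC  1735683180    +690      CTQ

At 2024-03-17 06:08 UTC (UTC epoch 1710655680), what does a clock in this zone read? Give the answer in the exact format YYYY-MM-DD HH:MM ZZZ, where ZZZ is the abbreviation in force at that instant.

Query: 2024-03-17 06:08 UTC
Rule 2/4 (CTQ, +11:30): 2024-03-17 04:24 UTC ≤ query < 2024-07-09 09:34 UTC
6·60 + 8 + 690 = 1058 min
1058 = 0·1440 + 1058; 1058 = 17·60 + 38 → 17:38, same day
→ 2024-03-17 17:38 CTQ

2024-03-17 17:38 CTQ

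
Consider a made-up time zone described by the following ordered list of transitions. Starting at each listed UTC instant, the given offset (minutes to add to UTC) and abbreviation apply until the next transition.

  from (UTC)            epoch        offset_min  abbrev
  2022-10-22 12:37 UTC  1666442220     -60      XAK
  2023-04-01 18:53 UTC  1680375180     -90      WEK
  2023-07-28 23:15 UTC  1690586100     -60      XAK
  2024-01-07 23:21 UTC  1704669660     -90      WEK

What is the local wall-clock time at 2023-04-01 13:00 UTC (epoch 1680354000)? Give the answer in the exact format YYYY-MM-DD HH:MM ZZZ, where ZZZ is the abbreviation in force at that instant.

Query: 2023-04-01 13:00 UTC
Rule 1/4 (XAK, -01:00): 2022-10-22 12:37 UTC ≤ query < 2023-04-01 18:53 UTC
13·60 + 0 - 60 = 720 min
720 = 0·1440 + 720; 720 = 12·60 + 0 → 12:00, same day
→ 2023-04-01 12:00 XAK

2023-04-01 12:00 XAK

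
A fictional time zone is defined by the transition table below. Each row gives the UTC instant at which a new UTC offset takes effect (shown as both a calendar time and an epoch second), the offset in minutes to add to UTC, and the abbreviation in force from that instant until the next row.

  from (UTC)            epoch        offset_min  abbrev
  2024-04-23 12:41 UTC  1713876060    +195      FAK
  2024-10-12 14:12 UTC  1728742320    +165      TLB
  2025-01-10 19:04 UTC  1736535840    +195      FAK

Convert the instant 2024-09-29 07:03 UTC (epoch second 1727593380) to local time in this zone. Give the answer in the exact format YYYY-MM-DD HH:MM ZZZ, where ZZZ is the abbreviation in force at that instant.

2024-09-29 10:18 FAK

Query: 2024-09-29 07:03 UTC
Rule 1/3 (FAK, +03:15): 2024-04-23 12:41 UTC ≤ query < 2024-10-12 14:12 UTC
7·60 + 3 + 195 = 618 min
618 = 0·1440 + 618; 618 = 10·60 + 18 → 10:18, same day
→ 2024-09-29 10:18 FAK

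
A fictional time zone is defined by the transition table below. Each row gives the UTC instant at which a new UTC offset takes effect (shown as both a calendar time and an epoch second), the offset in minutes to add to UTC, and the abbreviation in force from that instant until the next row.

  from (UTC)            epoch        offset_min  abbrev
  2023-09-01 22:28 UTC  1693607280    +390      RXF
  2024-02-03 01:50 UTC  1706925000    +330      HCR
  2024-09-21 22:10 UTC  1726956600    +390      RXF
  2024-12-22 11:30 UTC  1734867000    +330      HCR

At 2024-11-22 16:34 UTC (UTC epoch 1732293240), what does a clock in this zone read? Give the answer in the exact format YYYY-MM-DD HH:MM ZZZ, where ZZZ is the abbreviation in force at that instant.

2024-11-22 23:04 RXF

Query: 2024-11-22 16:34 UTC
Rule 3/4 (RXF, +06:30): 2024-09-21 22:10 UTC ≤ query < 2024-12-22 11:30 UTC
16·60 + 34 + 390 = 1384 min
1384 = 0·1440 + 1384; 1384 = 23·60 + 4 → 23:04, same day
→ 2024-11-22 23:04 RXF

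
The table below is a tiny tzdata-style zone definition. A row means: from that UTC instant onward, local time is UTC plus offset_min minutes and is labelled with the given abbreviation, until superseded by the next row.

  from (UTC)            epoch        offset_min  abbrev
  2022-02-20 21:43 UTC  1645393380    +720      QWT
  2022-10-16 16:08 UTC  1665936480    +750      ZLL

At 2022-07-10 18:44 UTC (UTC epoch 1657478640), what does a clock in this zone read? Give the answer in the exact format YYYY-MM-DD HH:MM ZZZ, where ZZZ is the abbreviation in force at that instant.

Query: 2022-07-10 18:44 UTC
Rule 1/2 (QWT, +12:00): 2022-02-20 21:43 UTC ≤ query < 2022-10-16 16:08 UTC
18·60 + 44 + 720 = 1844 min
1844 = 1·1440 + 404; 404 = 6·60 + 44 → 06:44, 2022-07-10 + 1 day = 2022-07-11
→ 2022-07-11 06:44 QWT

2022-07-11 06:44 QWT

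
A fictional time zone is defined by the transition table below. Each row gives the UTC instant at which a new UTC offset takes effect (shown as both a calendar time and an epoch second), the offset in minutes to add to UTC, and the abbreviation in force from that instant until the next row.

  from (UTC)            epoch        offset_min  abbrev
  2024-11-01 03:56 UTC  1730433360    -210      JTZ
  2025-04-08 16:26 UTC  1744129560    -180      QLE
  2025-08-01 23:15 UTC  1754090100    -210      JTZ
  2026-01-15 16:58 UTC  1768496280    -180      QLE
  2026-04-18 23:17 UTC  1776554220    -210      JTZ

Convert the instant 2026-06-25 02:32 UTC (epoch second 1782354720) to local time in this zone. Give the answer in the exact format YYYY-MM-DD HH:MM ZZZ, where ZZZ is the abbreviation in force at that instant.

2026-06-24 23:02 JTZ

Query: 2026-06-25 02:32 UTC
Rule 5/5 (JTZ, -03:30): 2026-04-18 23:17 UTC ≤ query < +∞
2·60 + 32 - 210 = -58 min
-58 = -1·1440 + 1382; 1382 = 23·60 + 2 → 23:02, 2026-06-25 - 1 day = 2026-06-24
→ 2026-06-24 23:02 JTZ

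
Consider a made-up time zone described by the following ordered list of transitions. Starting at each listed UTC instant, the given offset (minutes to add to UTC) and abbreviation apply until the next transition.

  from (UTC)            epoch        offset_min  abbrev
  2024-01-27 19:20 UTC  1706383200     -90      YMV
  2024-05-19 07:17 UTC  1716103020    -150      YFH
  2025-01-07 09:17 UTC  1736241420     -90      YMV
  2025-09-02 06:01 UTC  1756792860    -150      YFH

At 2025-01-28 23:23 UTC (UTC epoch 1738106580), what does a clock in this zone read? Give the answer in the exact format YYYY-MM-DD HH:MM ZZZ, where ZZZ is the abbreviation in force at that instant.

Query: 2025-01-28 23:23 UTC
Rule 3/4 (YMV, -01:30): 2025-01-07 09:17 UTC ≤ query < 2025-09-02 06:01 UTC
23·60 + 23 - 90 = 1313 min
1313 = 0·1440 + 1313; 1313 = 21·60 + 53 → 21:53, same day
→ 2025-01-28 21:53 YMV

2025-01-28 21:53 YMV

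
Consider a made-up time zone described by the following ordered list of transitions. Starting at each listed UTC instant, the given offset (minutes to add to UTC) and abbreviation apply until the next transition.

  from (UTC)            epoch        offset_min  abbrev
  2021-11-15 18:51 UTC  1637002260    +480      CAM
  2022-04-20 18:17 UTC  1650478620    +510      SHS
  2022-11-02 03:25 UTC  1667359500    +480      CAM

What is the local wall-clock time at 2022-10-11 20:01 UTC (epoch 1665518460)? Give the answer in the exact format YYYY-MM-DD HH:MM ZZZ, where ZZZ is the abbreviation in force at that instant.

2022-10-12 04:31 SHS

Query: 2022-10-11 20:01 UTC
Rule 2/3 (SHS, +08:30): 2022-04-20 18:17 UTC ≤ query < 2022-11-02 03:25 UTC
20·60 + 1 + 510 = 1711 min
1711 = 1·1440 + 271; 271 = 4·60 + 31 → 04:31, 2022-10-11 + 1 day = 2022-10-12
→ 2022-10-12 04:31 SHS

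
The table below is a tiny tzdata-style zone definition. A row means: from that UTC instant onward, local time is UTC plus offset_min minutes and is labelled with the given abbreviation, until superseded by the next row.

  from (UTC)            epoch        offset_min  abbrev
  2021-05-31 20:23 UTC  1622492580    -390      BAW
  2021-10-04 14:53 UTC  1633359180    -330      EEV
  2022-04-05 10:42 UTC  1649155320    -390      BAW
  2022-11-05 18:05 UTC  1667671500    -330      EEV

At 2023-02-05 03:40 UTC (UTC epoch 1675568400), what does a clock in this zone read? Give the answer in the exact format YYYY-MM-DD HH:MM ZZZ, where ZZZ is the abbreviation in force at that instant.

Query: 2023-02-05 03:40 UTC
Rule 4/4 (EEV, -05:30): 2022-11-05 18:05 UTC ≤ query < +∞
3·60 + 40 - 330 = -110 min
-110 = -1·1440 + 1330; 1330 = 22·60 + 10 → 22:10, 2023-02-05 - 1 day = 2023-02-04
→ 2023-02-04 22:10 EEV

2023-02-04 22:10 EEV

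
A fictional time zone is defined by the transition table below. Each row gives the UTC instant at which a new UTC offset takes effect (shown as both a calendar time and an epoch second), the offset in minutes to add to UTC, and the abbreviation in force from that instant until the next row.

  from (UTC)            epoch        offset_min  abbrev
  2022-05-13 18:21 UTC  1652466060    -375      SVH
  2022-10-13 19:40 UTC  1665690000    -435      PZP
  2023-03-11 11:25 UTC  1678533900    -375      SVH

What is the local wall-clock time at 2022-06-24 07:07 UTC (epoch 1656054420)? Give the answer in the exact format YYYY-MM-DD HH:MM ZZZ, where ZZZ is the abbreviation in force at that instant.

2022-06-24 00:52 SVH

Query: 2022-06-24 07:07 UTC
Rule 1/3 (SVH, -06:15): 2022-05-13 18:21 UTC ≤ query < 2022-10-13 19:40 UTC
7·60 + 7 - 375 = 52 min
52 = 0·1440 + 52; 52 = 0·60 + 52 → 00:52, same day
→ 2022-06-24 00:52 SVH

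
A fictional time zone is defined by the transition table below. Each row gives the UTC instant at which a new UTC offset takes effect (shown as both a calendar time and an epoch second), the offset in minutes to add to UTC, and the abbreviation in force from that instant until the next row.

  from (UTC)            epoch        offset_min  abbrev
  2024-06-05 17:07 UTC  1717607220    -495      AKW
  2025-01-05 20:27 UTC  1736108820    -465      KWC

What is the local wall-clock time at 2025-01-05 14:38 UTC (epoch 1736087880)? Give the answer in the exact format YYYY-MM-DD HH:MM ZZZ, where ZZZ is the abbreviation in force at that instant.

Query: 2025-01-05 14:38 UTC
Rule 1/2 (AKW, -08:15): 2024-06-05 17:07 UTC ≤ query < 2025-01-05 20:27 UTC
14·60 + 38 - 495 = 383 min
383 = 0·1440 + 383; 383 = 6·60 + 23 → 06:23, same day
→ 2025-01-05 06:23 AKW

2025-01-05 06:23 AKW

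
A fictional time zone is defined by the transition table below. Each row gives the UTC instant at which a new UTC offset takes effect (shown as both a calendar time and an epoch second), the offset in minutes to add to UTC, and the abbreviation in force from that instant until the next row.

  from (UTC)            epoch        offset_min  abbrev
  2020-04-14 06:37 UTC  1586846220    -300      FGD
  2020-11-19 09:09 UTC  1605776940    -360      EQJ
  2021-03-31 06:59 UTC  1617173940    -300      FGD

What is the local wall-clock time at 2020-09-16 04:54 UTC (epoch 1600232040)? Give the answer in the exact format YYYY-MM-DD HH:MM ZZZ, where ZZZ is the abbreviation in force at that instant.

2020-09-15 23:54 FGD

Query: 2020-09-16 04:54 UTC
Rule 1/3 (FGD, -05:00): 2020-04-14 06:37 UTC ≤ query < 2020-11-19 09:09 UTC
4·60 + 54 - 300 = -6 min
-6 = -1·1440 + 1434; 1434 = 23·60 + 54 → 23:54, 2020-09-16 - 1 day = 2020-09-15
→ 2020-09-15 23:54 FGD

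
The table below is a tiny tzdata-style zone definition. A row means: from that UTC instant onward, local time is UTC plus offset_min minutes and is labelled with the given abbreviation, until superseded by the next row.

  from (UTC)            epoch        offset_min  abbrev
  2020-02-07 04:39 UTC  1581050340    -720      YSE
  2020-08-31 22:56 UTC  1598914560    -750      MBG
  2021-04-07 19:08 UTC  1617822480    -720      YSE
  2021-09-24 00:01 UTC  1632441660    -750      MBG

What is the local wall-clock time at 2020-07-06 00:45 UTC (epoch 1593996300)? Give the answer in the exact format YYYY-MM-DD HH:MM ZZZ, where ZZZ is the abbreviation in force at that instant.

2020-07-05 12:45 YSE

Query: 2020-07-06 00:45 UTC
Rule 1/4 (YSE, -12:00): 2020-02-07 04:39 UTC ≤ query < 2020-08-31 22:56 UTC
0·60 + 45 - 720 = -675 min
-675 = -1·1440 + 765; 765 = 12·60 + 45 → 12:45, 2020-07-06 - 1 day = 2020-07-05
→ 2020-07-05 12:45 YSE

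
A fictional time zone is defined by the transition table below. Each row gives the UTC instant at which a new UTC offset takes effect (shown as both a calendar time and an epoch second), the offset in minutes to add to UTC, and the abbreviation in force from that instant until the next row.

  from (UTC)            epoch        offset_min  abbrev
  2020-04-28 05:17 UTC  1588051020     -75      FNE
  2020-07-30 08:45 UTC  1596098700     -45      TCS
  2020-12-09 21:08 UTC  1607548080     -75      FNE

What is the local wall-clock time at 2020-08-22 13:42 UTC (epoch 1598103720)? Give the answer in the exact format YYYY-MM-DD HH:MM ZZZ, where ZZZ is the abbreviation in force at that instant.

2020-08-22 12:57 TCS

Query: 2020-08-22 13:42 UTC
Rule 2/3 (TCS, -00:45): 2020-07-30 08:45 UTC ≤ query < 2020-12-09 21:08 UTC
13·60 + 42 - 45 = 777 min
777 = 0·1440 + 777; 777 = 12·60 + 57 → 12:57, same day
→ 2020-08-22 12:57 TCS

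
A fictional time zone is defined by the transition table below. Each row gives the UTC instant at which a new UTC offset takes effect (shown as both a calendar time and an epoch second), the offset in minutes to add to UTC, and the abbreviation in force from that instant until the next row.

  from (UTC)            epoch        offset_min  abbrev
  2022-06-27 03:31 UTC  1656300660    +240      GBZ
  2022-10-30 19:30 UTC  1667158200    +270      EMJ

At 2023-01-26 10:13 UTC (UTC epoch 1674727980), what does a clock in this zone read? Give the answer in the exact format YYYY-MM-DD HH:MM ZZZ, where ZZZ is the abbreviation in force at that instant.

2023-01-26 14:43 EMJ

Query: 2023-01-26 10:13 UTC
Rule 2/2 (EMJ, +04:30): 2022-10-30 19:30 UTC ≤ query < +∞
10·60 + 13 + 270 = 883 min
883 = 0·1440 + 883; 883 = 14·60 + 43 → 14:43, same day
→ 2023-01-26 14:43 EMJ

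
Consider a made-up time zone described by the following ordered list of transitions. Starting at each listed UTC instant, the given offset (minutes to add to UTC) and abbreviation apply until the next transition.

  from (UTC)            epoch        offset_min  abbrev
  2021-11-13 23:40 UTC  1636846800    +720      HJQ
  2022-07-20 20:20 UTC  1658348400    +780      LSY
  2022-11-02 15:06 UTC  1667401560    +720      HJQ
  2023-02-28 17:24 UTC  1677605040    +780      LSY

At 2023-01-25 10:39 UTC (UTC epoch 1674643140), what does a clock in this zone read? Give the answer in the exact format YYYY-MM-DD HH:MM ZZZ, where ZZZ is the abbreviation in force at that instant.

Query: 2023-01-25 10:39 UTC
Rule 3/4 (HJQ, +12:00): 2022-11-02 15:06 UTC ≤ query < 2023-02-28 17:24 UTC
10·60 + 39 + 720 = 1359 min
1359 = 0·1440 + 1359; 1359 = 22·60 + 39 → 22:39, same day
→ 2023-01-25 22:39 HJQ

2023-01-25 22:39 HJQ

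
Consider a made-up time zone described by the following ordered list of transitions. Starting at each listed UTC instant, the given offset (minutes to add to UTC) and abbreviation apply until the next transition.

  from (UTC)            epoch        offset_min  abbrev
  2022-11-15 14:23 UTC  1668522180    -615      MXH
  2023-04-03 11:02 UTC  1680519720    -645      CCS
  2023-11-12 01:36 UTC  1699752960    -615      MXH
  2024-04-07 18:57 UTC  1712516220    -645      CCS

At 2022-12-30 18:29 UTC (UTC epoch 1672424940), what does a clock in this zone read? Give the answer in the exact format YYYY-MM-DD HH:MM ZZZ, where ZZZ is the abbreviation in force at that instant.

Query: 2022-12-30 18:29 UTC
Rule 1/4 (MXH, -10:15): 2022-11-15 14:23 UTC ≤ query < 2023-04-03 11:02 UTC
18·60 + 29 - 615 = 494 min
494 = 0·1440 + 494; 494 = 8·60 + 14 → 08:14, same day
→ 2022-12-30 08:14 MXH

2022-12-30 08:14 MXH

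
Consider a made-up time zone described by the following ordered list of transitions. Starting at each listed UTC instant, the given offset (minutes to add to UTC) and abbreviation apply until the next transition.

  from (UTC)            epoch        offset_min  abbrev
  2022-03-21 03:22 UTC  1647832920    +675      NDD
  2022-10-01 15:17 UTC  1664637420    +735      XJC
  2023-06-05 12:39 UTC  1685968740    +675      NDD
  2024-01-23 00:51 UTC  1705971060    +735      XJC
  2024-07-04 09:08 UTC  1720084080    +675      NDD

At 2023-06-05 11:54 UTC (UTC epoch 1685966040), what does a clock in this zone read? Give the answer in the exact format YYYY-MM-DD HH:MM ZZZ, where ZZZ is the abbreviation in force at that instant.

Query: 2023-06-05 11:54 UTC
Rule 2/5 (XJC, +12:15): 2022-10-01 15:17 UTC ≤ query < 2023-06-05 12:39 UTC
11·60 + 54 + 735 = 1449 min
1449 = 1·1440 + 9; 9 = 0·60 + 9 → 00:09, 2023-06-05 + 1 day = 2023-06-06
→ 2023-06-06 00:09 XJC

2023-06-06 00:09 XJC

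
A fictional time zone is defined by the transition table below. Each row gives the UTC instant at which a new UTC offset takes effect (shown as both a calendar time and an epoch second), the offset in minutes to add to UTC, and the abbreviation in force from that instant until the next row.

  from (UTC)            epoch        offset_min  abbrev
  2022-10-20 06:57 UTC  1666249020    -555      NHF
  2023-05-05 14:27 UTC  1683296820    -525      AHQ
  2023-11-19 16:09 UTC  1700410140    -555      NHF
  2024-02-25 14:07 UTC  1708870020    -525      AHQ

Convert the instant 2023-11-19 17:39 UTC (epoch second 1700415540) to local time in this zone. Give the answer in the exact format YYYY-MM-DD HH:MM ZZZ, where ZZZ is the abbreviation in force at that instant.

2023-11-19 08:24 NHF

Query: 2023-11-19 17:39 UTC
Rule 3/4 (NHF, -09:15): 2023-11-19 16:09 UTC ≤ query < 2024-02-25 14:07 UTC
17·60 + 39 - 555 = 504 min
504 = 0·1440 + 504; 504 = 8·60 + 24 → 08:24, same day
→ 2023-11-19 08:24 NHF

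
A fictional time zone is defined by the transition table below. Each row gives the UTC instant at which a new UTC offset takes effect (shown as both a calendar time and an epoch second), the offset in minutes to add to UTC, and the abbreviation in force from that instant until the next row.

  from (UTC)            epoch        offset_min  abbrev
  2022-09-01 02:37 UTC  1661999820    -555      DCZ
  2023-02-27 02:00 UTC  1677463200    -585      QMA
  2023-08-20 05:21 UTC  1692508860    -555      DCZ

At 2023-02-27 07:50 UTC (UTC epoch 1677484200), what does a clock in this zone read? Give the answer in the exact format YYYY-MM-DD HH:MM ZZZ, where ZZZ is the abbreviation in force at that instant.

2023-02-26 22:05 QMA

Query: 2023-02-27 07:50 UTC
Rule 2/3 (QMA, -09:45): 2023-02-27 02:00 UTC ≤ query < 2023-08-20 05:21 UTC
7·60 + 50 - 585 = -115 min
-115 = -1·1440 + 1325; 1325 = 22·60 + 5 → 22:05, 2023-02-27 - 1 day = 2023-02-26
→ 2023-02-26 22:05 QMA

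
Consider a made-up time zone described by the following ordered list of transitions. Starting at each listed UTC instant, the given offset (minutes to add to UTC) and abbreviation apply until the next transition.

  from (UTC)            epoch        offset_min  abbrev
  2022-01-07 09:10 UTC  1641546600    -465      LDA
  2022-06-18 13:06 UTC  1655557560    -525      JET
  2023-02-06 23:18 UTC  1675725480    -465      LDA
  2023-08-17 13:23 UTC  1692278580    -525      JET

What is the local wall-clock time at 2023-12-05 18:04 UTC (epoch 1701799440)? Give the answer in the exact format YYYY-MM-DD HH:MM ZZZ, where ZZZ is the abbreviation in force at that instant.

2023-12-05 09:19 JET

Query: 2023-12-05 18:04 UTC
Rule 4/4 (JET, -08:45): 2023-08-17 13:23 UTC ≤ query < +∞
18·60 + 4 - 525 = 559 min
559 = 0·1440 + 559; 559 = 9·60 + 19 → 09:19, same day
→ 2023-12-05 09:19 JET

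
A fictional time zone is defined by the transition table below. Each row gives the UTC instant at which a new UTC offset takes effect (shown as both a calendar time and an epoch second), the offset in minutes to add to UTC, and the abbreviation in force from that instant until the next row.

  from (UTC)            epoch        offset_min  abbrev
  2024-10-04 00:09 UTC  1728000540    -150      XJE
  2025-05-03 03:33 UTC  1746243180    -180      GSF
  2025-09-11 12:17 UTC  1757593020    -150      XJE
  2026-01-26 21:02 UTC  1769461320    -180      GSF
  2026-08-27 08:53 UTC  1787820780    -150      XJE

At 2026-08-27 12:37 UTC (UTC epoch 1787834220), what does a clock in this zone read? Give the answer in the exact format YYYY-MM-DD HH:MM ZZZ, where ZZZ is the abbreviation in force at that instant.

Query: 2026-08-27 12:37 UTC
Rule 5/5 (XJE, -02:30): 2026-08-27 08:53 UTC ≤ query < +∞
12·60 + 37 - 150 = 607 min
607 = 0·1440 + 607; 607 = 10·60 + 7 → 10:07, same day
→ 2026-08-27 10:07 XJE

2026-08-27 10:07 XJE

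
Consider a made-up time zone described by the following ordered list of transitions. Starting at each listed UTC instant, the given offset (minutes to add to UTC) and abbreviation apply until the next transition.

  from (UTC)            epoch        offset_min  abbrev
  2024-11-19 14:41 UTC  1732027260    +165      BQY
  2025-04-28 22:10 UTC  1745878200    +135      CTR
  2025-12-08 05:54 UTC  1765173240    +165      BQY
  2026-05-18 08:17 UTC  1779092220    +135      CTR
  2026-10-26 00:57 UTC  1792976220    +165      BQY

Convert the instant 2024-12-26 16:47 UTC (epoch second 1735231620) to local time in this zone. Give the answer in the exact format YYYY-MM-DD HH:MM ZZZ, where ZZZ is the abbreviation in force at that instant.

Query: 2024-12-26 16:47 UTC
Rule 1/5 (BQY, +02:45): 2024-11-19 14:41 UTC ≤ query < 2025-04-28 22:10 UTC
16·60 + 47 + 165 = 1172 min
1172 = 0·1440 + 1172; 1172 = 19·60 + 32 → 19:32, same day
→ 2024-12-26 19:32 BQY

2024-12-26 19:32 BQY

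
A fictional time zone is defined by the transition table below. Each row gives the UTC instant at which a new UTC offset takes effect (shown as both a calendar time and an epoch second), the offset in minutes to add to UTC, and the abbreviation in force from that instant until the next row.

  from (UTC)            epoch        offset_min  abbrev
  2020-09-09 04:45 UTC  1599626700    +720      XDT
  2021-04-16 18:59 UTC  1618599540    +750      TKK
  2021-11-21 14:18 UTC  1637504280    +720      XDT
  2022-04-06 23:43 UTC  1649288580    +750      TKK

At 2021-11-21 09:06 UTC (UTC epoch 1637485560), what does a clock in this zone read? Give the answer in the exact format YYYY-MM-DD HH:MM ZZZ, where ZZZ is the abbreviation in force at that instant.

2021-11-21 21:36 TKK

Query: 2021-11-21 09:06 UTC
Rule 2/4 (TKK, +12:30): 2021-04-16 18:59 UTC ≤ query < 2021-11-21 14:18 UTC
9·60 + 6 + 750 = 1296 min
1296 = 0·1440 + 1296; 1296 = 21·60 + 36 → 21:36, same day
→ 2021-11-21 21:36 TKK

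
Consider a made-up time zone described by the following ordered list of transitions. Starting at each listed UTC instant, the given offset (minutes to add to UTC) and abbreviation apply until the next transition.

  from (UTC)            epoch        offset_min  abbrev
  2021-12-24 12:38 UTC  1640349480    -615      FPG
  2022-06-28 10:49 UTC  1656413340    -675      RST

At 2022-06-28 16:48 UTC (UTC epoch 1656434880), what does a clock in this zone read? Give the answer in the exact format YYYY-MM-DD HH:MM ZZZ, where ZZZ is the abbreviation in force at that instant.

2022-06-28 05:33 RST

Query: 2022-06-28 16:48 UTC
Rule 2/2 (RST, -11:15): 2022-06-28 10:49 UTC ≤ query < +∞
16·60 + 48 - 675 = 333 min
333 = 0·1440 + 333; 333 = 5·60 + 33 → 05:33, same day
→ 2022-06-28 05:33 RST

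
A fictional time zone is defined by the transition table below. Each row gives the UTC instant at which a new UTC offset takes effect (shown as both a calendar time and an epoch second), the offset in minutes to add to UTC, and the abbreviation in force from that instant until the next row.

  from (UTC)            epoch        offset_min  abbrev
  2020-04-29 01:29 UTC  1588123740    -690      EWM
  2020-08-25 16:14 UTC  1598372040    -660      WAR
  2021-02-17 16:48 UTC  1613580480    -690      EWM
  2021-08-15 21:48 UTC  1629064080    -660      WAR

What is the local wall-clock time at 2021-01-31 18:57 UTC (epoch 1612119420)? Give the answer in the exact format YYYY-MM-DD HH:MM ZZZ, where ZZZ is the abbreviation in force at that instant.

Query: 2021-01-31 18:57 UTC
Rule 2/4 (WAR, -11:00): 2020-08-25 16:14 UTC ≤ query < 2021-02-17 16:48 UTC
18·60 + 57 - 660 = 477 min
477 = 0·1440 + 477; 477 = 7·60 + 57 → 07:57, same day
→ 2021-01-31 07:57 WAR

2021-01-31 07:57 WAR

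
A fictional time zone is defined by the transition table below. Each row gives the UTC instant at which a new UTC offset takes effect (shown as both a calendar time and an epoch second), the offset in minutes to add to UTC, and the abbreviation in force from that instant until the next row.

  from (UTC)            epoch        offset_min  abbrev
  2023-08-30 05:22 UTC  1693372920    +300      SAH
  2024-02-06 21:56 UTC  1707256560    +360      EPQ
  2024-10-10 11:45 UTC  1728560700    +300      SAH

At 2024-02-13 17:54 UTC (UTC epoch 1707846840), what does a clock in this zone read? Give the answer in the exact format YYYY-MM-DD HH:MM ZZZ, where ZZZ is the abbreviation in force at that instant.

2024-02-13 23:54 EPQ

Query: 2024-02-13 17:54 UTC
Rule 2/3 (EPQ, +06:00): 2024-02-06 21:56 UTC ≤ query < 2024-10-10 11:45 UTC
17·60 + 54 + 360 = 1434 min
1434 = 0·1440 + 1434; 1434 = 23·60 + 54 → 23:54, same day
→ 2024-02-13 23:54 EPQ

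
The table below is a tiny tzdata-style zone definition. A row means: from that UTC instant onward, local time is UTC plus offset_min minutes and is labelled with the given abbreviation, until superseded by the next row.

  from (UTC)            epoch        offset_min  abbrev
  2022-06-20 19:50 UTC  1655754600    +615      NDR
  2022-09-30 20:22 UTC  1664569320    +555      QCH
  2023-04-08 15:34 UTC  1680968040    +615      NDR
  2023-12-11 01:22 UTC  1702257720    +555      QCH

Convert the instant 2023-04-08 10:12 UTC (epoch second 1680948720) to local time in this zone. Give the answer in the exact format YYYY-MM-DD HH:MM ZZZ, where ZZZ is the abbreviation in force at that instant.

2023-04-08 19:27 QCH

Query: 2023-04-08 10:12 UTC
Rule 2/4 (QCH, +09:15): 2022-09-30 20:22 UTC ≤ query < 2023-04-08 15:34 UTC
10·60 + 12 + 555 = 1167 min
1167 = 0·1440 + 1167; 1167 = 19·60 + 27 → 19:27, same day
→ 2023-04-08 19:27 QCH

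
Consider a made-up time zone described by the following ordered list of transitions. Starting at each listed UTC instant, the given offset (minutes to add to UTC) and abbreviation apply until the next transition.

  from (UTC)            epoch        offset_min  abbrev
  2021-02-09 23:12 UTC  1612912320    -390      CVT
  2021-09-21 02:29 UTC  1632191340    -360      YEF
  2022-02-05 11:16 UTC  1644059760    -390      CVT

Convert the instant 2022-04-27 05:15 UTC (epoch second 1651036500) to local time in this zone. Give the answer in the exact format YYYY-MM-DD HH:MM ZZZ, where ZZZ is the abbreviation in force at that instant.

Query: 2022-04-27 05:15 UTC
Rule 3/3 (CVT, -06:30): 2022-02-05 11:16 UTC ≤ query < +∞
5·60 + 15 - 390 = -75 min
-75 = -1·1440 + 1365; 1365 = 22·60 + 45 → 22:45, 2022-04-27 - 1 day = 2022-04-26
→ 2022-04-26 22:45 CVT

2022-04-26 22:45 CVT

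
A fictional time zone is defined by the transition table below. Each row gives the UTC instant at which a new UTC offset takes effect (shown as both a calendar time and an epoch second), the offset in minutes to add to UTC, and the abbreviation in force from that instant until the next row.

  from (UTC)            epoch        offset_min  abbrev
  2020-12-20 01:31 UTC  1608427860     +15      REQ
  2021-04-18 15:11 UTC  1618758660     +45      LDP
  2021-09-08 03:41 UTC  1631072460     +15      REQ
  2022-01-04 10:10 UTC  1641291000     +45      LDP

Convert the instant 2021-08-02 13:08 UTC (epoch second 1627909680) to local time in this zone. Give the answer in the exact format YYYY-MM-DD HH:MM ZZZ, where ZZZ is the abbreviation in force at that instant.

Query: 2021-08-02 13:08 UTC
Rule 2/4 (LDP, +00:45): 2021-04-18 15:11 UTC ≤ query < 2021-09-08 03:41 UTC
13·60 + 8 + 45 = 833 min
833 = 0·1440 + 833; 833 = 13·60 + 53 → 13:53, same day
→ 2021-08-02 13:53 LDP

2021-08-02 13:53 LDP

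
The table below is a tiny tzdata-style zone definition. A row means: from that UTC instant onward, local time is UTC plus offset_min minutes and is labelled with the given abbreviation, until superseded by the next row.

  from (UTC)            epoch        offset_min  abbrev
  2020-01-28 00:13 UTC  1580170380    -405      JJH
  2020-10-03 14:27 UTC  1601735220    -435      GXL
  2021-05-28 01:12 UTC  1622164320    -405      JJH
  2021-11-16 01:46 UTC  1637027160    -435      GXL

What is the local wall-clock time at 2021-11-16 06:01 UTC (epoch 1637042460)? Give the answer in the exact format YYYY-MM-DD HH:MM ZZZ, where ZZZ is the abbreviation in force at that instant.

Query: 2021-11-16 06:01 UTC
Rule 4/4 (GXL, -07:15): 2021-11-16 01:46 UTC ≤ query < +∞
6·60 + 1 - 435 = -74 min
-74 = -1·1440 + 1366; 1366 = 22·60 + 46 → 22:46, 2021-11-16 - 1 day = 2021-11-15
→ 2021-11-15 22:46 GXL

2021-11-15 22:46 GXL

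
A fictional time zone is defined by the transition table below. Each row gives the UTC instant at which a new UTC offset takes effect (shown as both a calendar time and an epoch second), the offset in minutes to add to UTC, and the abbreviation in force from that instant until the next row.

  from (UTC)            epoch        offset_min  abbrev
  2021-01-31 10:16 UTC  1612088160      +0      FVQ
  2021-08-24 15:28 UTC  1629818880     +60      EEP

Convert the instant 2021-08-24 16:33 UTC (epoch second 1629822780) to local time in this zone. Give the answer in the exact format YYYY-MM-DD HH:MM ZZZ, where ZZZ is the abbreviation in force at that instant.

2021-08-24 17:33 EEP

Query: 2021-08-24 16:33 UTC
Rule 2/2 (EEP, +01:00): 2021-08-24 15:28 UTC ≤ query < +∞
16·60 + 33 + 60 = 1053 min
1053 = 0·1440 + 1053; 1053 = 17·60 + 33 → 17:33, same day
→ 2021-08-24 17:33 EEP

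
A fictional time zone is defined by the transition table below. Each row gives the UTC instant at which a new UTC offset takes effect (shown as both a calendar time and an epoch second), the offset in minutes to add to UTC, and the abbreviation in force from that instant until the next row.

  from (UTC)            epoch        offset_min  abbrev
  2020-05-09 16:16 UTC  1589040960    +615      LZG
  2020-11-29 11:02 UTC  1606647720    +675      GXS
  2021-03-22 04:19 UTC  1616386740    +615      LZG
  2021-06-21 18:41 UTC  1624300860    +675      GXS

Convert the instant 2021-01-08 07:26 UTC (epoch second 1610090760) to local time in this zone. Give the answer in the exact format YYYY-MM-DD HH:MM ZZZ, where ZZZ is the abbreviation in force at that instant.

Query: 2021-01-08 07:26 UTC
Rule 2/4 (GXS, +11:15): 2020-11-29 11:02 UTC ≤ query < 2021-03-22 04:19 UTC
7·60 + 26 + 675 = 1121 min
1121 = 0·1440 + 1121; 1121 = 18·60 + 41 → 18:41, same day
→ 2021-01-08 18:41 GXS

2021-01-08 18:41 GXS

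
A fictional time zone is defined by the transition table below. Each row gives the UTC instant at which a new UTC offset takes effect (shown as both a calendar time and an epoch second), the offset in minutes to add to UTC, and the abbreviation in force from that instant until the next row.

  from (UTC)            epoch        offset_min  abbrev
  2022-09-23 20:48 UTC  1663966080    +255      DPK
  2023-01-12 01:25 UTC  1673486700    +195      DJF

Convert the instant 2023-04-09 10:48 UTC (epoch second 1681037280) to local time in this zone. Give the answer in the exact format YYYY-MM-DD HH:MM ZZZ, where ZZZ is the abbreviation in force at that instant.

Query: 2023-04-09 10:48 UTC
Rule 2/2 (DJF, +03:15): 2023-01-12 01:25 UTC ≤ query < +∞
10·60 + 48 + 195 = 843 min
843 = 0·1440 + 843; 843 = 14·60 + 3 → 14:03, same day
→ 2023-04-09 14:03 DJF

2023-04-09 14:03 DJF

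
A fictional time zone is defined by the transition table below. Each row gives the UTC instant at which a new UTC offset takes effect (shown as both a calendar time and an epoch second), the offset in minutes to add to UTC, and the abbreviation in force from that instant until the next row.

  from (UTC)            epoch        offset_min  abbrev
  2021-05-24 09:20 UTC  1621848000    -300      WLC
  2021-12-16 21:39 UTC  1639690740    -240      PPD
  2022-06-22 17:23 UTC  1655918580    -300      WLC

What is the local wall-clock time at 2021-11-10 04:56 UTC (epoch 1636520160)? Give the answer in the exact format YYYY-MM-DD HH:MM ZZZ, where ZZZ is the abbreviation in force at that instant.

Query: 2021-11-10 04:56 UTC
Rule 1/3 (WLC, -05:00): 2021-05-24 09:20 UTC ≤ query < 2021-12-16 21:39 UTC
4·60 + 56 - 300 = -4 min
-4 = -1·1440 + 1436; 1436 = 23·60 + 56 → 23:56, 2021-11-10 - 1 day = 2021-11-09
→ 2021-11-09 23:56 WLC

2021-11-09 23:56 WLC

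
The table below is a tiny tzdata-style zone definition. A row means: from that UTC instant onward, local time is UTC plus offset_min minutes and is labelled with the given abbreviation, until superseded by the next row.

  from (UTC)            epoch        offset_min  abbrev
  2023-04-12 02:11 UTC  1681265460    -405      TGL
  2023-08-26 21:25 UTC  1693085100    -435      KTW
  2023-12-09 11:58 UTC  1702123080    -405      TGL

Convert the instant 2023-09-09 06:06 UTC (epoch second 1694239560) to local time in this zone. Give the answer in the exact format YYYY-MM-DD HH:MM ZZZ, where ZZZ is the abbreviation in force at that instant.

2023-09-08 22:51 KTW

Query: 2023-09-09 06:06 UTC
Rule 2/3 (KTW, -07:15): 2023-08-26 21:25 UTC ≤ query < 2023-12-09 11:58 UTC
6·60 + 6 - 435 = -69 min
-69 = -1·1440 + 1371; 1371 = 22·60 + 51 → 22:51, 2023-09-09 - 1 day = 2023-09-08
→ 2023-09-08 22:51 KTW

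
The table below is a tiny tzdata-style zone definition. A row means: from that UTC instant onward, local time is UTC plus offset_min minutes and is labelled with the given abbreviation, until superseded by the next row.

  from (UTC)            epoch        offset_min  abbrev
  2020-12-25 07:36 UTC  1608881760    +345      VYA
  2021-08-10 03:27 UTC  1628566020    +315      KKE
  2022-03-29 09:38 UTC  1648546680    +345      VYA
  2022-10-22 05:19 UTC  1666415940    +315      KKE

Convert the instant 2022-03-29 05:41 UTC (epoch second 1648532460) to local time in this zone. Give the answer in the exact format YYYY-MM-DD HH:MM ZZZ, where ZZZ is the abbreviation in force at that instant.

Query: 2022-03-29 05:41 UTC
Rule 2/4 (KKE, +05:15): 2021-08-10 03:27 UTC ≤ query < 2022-03-29 09:38 UTC
5·60 + 41 + 315 = 656 min
656 = 0·1440 + 656; 656 = 10·60 + 56 → 10:56, same day
→ 2022-03-29 10:56 KKE

2022-03-29 10:56 KKE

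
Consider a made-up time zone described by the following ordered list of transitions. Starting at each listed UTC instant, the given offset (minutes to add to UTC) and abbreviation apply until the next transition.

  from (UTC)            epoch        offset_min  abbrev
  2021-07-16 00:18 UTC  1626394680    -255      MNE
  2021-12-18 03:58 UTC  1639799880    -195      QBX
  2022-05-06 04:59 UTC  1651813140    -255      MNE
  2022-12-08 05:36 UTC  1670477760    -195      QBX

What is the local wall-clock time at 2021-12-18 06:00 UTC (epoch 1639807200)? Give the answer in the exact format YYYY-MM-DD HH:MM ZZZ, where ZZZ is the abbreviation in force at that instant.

Query: 2021-12-18 06:00 UTC
Rule 2/4 (QBX, -03:15): 2021-12-18 03:58 UTC ≤ query < 2022-05-06 04:59 UTC
6·60 + 0 - 195 = 165 min
165 = 0·1440 + 165; 165 = 2·60 + 45 → 02:45, same day
→ 2021-12-18 02:45 QBX

2021-12-18 02:45 QBX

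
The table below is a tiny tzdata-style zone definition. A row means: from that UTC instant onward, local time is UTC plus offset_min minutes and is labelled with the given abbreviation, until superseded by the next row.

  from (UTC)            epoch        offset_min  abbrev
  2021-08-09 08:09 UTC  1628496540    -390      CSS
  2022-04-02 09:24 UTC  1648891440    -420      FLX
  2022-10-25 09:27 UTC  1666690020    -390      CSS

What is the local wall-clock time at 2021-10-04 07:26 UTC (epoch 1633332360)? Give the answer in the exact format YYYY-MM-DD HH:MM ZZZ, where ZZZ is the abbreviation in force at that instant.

2021-10-04 00:56 CSS

Query: 2021-10-04 07:26 UTC
Rule 1/3 (CSS, -06:30): 2021-08-09 08:09 UTC ≤ query < 2022-04-02 09:24 UTC
7·60 + 26 - 390 = 56 min
56 = 0·1440 + 56; 56 = 0·60 + 56 → 00:56, same day
→ 2021-10-04 00:56 CSS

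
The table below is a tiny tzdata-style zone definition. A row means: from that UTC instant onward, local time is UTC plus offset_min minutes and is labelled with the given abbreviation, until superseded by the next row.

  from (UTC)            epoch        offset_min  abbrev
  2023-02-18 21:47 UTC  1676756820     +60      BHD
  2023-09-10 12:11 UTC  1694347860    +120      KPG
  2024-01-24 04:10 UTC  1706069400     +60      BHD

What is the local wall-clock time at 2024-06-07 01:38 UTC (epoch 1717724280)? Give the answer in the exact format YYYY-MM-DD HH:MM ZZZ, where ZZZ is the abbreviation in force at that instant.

2024-06-07 02:38 BHD

Query: 2024-06-07 01:38 UTC
Rule 3/3 (BHD, +01:00): 2024-01-24 04:10 UTC ≤ query < +∞
1·60 + 38 + 60 = 158 min
158 = 0·1440 + 158; 158 = 2·60 + 38 → 02:38, same day
→ 2024-06-07 02:38 BHD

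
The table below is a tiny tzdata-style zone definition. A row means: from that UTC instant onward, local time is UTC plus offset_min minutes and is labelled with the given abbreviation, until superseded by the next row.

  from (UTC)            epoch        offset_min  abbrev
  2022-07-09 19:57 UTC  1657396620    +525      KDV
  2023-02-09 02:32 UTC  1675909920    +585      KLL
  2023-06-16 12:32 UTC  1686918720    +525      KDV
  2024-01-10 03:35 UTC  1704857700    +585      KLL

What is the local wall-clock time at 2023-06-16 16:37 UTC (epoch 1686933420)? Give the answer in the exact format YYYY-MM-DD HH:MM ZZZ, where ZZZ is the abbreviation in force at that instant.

2023-06-17 01:22 KDV

Query: 2023-06-16 16:37 UTC
Rule 3/4 (KDV, +08:45): 2023-06-16 12:32 UTC ≤ query < 2024-01-10 03:35 UTC
16·60 + 37 + 525 = 1522 min
1522 = 1·1440 + 82; 82 = 1·60 + 22 → 01:22, 2023-06-16 + 1 day = 2023-06-17
→ 2023-06-17 01:22 KDV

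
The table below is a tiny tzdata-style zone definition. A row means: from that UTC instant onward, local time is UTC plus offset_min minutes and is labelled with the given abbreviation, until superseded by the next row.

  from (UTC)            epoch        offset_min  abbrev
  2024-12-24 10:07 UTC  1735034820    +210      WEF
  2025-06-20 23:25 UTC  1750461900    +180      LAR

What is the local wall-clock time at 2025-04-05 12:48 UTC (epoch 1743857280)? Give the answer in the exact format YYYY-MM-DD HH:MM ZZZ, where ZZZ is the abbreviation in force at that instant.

Query: 2025-04-05 12:48 UTC
Rule 1/2 (WEF, +03:30): 2024-12-24 10:07 UTC ≤ query < 2025-06-20 23:25 UTC
12·60 + 48 + 210 = 978 min
978 = 0·1440 + 978; 978 = 16·60 + 18 → 16:18, same day
→ 2025-04-05 16:18 WEF

2025-04-05 16:18 WEF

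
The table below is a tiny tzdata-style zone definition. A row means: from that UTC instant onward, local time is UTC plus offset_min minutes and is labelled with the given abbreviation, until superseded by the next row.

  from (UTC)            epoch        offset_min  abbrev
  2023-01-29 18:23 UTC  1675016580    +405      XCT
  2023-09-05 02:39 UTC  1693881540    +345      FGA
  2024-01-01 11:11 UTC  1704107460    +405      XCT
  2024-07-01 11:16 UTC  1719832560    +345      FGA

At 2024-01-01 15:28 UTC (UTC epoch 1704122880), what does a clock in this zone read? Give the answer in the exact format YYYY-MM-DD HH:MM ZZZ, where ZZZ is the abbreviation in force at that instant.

Query: 2024-01-01 15:28 UTC
Rule 3/4 (XCT, +06:45): 2024-01-01 11:11 UTC ≤ query < 2024-07-01 11:16 UTC
15·60 + 28 + 405 = 1333 min
1333 = 0·1440 + 1333; 1333 = 22·60 + 13 → 22:13, same day
→ 2024-01-01 22:13 XCT

2024-01-01 22:13 XCT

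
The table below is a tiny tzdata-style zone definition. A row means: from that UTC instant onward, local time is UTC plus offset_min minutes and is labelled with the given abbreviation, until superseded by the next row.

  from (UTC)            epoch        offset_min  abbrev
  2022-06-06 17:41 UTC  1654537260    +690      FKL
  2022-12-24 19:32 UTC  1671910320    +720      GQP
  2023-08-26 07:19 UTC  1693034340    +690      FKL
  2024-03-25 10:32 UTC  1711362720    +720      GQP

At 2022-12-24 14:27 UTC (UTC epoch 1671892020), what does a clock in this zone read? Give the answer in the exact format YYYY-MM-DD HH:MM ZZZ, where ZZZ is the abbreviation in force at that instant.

Query: 2022-12-24 14:27 UTC
Rule 1/4 (FKL, +11:30): 2022-06-06 17:41 UTC ≤ query < 2022-12-24 19:32 UTC
14·60 + 27 + 690 = 1557 min
1557 = 1·1440 + 117; 117 = 1·60 + 57 → 01:57, 2022-12-24 + 1 day = 2022-12-25
→ 2022-12-25 01:57 FKL

2022-12-25 01:57 FKL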